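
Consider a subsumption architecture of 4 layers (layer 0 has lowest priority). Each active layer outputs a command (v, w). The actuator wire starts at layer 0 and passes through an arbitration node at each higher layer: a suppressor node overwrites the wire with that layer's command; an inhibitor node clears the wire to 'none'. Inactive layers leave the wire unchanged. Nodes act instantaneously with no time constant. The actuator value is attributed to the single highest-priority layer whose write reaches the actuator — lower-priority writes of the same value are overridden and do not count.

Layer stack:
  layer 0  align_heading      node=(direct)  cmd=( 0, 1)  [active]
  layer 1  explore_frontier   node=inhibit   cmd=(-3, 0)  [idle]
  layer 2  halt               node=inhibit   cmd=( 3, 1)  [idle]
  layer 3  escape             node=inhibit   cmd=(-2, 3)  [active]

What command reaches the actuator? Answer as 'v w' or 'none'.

[0] align_heading on; wire := (0, 1)
[1] explore_frontier off; pass (0, 1)
[2] halt off; pass (0, 1)
[3] escape on (inhibit); wire := none
output none

none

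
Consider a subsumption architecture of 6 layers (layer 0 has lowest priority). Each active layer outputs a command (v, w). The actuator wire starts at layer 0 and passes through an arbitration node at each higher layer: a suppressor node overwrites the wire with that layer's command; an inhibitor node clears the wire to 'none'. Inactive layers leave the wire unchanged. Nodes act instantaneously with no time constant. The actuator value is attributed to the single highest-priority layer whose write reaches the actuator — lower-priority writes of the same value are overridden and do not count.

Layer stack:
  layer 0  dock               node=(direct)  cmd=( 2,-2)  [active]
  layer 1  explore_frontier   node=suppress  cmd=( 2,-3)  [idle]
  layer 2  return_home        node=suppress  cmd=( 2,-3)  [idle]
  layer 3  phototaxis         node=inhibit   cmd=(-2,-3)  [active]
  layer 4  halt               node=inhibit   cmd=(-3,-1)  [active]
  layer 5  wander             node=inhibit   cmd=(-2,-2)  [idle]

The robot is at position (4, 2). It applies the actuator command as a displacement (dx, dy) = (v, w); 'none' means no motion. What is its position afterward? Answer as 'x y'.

4 2

layer 0 (dock) active — direct: (2, -2)
layer 1 (explore_frontier) idle — unchanged: (2, -2)
layer 2 (return_home) idle — unchanged: (2, -2)
layer 3 (phototaxis) active — inhibits: none
layer 4 (halt) active — inhibits: none
layer 5 (wander) idle — unchanged: none
→ actuator none
position: (4, 2) + none = (4, 2)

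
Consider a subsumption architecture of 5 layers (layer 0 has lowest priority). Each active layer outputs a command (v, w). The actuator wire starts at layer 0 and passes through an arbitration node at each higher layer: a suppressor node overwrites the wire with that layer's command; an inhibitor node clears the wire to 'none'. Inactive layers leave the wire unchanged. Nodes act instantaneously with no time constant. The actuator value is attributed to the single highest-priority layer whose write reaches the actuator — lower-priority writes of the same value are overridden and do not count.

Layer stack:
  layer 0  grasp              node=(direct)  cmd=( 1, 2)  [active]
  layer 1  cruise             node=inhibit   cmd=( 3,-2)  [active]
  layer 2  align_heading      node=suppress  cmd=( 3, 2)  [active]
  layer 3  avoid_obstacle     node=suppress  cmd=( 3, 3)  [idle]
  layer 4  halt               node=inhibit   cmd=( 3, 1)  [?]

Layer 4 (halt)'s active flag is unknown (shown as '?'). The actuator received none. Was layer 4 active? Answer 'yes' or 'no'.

If layer 4 is active=yes:
  actuator would be none
If layer 4 is active=no:
  actuator would be (3, 2)
Observed none, so layer 4 was active.

yes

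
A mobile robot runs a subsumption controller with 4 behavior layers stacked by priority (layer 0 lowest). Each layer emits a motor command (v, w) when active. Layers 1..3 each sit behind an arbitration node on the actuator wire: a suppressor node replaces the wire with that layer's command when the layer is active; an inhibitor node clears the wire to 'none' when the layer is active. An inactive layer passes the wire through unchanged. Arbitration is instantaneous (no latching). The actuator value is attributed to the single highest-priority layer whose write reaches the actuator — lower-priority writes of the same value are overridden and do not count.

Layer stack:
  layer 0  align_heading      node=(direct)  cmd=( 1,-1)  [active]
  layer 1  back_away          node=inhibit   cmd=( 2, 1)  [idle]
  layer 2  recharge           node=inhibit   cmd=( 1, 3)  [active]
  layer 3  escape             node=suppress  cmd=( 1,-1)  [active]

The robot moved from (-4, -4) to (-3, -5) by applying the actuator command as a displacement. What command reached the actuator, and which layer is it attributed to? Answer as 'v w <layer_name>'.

displacement = (-3, -5) − (-4, -4) = (1, -1)
[0] align_heading on; wire := (1, -1)
[1] back_away off; pass (1, -1)
[2] recharge on (inhibit); wire := none
[3] escape on (suppress); wire := (1, -1)
output (1, -1) — from layer 3 (escape)

1 -1 escape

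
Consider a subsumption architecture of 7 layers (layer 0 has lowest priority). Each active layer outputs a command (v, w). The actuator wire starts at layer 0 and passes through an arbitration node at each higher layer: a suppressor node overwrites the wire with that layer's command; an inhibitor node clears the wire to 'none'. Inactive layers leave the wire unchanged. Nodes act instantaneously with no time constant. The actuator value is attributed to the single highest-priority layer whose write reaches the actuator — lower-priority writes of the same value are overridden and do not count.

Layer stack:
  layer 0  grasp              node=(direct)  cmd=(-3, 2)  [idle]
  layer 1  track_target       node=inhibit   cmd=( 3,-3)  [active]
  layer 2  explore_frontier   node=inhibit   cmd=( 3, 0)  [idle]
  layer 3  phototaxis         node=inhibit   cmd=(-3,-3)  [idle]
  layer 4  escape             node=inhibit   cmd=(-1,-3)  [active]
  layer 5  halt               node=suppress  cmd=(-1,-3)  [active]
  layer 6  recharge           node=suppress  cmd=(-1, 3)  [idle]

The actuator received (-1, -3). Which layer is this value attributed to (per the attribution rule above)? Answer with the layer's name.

L0 grasp: idle → wire = none
L1 track_target: active, inhibitor → wire = none
L2 explore_frontier: idle → wire stays none
L3 phototaxis: idle → wire stays none
L4 escape: active, inhibitor → wire = none
L5 halt: active, suppressor → wire = (-1, -3)
L6 recharge: idle → wire stays (-1, -3)
actuator = (-1, -3)
last writer: layer 5 = halt

halt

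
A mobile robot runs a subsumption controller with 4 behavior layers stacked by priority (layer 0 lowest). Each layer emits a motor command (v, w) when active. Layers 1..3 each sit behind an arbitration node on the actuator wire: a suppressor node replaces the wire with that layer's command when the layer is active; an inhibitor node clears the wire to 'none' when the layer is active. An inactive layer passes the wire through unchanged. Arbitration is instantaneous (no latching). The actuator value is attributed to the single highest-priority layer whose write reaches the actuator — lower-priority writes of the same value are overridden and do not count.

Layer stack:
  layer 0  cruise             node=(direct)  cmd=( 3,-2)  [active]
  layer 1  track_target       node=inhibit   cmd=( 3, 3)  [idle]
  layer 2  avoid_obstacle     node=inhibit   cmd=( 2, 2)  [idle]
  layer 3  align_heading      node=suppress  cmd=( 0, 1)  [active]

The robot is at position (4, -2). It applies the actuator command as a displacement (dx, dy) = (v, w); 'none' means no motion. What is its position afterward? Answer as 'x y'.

4 -1

[0] cruise on; wire := (3, -2)
[1] track_target off; pass (3, -2)
[2] avoid_obstacle off; pass (3, -2)
[3] align_heading on (suppress); wire := (0, 1)
output (0, 1)
position: (4, -2) + (0, 1) = (4, -1)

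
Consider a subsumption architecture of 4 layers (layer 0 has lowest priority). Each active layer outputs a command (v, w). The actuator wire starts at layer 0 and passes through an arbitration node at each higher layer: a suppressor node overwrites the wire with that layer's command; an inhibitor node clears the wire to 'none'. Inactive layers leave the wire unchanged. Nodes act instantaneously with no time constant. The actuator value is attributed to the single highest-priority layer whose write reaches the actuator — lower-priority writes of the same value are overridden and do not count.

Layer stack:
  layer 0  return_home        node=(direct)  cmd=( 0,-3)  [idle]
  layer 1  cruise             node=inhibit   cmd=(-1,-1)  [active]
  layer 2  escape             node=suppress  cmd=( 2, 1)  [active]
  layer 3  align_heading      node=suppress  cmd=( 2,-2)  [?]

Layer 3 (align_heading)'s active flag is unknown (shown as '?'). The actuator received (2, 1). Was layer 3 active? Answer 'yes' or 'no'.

no

If layer 3 is active=yes:
  actuator would be (2, -2)
If layer 3 is active=no:
  actuator would be (2, 1)
Observed (2, 1), so layer 3 was idle.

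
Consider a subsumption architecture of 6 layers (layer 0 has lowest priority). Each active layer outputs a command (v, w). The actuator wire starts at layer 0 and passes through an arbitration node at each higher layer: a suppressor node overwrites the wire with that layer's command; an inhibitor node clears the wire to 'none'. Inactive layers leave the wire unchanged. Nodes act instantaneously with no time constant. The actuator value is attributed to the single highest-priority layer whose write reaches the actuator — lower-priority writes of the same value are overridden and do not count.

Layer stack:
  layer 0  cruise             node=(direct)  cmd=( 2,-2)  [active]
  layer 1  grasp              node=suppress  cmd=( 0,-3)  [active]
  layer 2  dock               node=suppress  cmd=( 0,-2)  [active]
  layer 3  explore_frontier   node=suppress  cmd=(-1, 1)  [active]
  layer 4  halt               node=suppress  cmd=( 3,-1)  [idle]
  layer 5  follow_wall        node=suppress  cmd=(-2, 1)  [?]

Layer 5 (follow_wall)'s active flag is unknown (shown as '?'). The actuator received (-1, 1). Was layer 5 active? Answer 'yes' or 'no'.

no

If layer 5 is active=yes:
  actuator would be (-2, 1)
If layer 5 is active=no:
  actuator would be (-1, 1)
Observed (-1, 1), so layer 5 was idle.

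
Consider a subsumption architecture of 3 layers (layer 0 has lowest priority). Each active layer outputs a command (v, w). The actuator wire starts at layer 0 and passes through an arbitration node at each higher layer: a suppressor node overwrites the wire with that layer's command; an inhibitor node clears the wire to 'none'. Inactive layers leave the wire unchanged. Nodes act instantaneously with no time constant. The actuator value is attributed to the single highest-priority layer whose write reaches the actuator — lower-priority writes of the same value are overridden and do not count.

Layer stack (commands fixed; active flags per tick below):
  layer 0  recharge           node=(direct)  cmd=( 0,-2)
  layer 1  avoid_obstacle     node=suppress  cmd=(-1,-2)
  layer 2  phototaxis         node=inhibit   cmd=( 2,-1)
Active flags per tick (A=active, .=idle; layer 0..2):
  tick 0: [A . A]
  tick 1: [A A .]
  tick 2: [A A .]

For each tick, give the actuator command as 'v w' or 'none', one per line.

none
-1 -2
-1 -2

tick 0:
  layer 0 (recharge) active — direct: (0, -2)
  layer 1 (avoid_obstacle) idle — unchanged: (0, -2)
  layer 2 (phototaxis) active — inhibits: none
  → actuator none
tick 1:
  layer 0 (recharge) active — direct: (0, -2)
  layer 1 (avoid_obstacle) active — suppresses: (-1, -2)
  layer 2 (phototaxis) idle — unchanged: (-1, -2)
  → actuator (-1, -2)
tick 2:
  layer 0 (recharge) active — direct: (0, -2)
  layer 1 (avoid_obstacle) active — suppresses: (-1, -2)
  layer 2 (phototaxis) idle — unchanged: (-1, -2)
  → actuator (-1, -2)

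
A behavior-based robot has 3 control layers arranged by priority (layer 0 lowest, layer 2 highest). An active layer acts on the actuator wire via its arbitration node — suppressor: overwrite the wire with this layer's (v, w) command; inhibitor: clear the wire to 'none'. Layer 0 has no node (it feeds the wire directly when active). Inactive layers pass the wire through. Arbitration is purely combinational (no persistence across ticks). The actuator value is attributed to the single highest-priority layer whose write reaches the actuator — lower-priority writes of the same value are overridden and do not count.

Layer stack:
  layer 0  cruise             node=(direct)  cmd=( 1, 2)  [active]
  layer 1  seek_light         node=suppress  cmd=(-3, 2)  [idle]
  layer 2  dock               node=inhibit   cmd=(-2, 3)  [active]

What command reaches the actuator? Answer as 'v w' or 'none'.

none

layer 0 (cruise) active — direct: (1, 2)
layer 1 (seek_light) idle — unchanged: (1, 2)
layer 2 (dock) active — inhibits: none
→ actuator none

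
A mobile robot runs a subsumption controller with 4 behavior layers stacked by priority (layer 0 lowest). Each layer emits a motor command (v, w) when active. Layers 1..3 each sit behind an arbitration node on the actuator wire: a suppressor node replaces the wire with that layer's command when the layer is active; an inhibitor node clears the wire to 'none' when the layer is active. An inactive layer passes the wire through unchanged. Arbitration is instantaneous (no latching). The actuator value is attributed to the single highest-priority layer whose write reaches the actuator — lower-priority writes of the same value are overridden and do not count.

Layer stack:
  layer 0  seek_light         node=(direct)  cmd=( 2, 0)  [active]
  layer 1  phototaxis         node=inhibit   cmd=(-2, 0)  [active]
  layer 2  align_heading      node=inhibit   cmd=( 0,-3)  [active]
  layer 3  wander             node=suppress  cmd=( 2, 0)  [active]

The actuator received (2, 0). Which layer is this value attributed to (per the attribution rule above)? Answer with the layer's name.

wander

L0 seek_light: active, feeds wire = (2, 0)
L1 phototaxis: active, inhibitor → wire = none
L2 align_heading: active, inhibitor → wire = none
L3 wander: active, suppressor → wire = (2, 0)
actuator = (2, 0)
last writer: layer 3 = wander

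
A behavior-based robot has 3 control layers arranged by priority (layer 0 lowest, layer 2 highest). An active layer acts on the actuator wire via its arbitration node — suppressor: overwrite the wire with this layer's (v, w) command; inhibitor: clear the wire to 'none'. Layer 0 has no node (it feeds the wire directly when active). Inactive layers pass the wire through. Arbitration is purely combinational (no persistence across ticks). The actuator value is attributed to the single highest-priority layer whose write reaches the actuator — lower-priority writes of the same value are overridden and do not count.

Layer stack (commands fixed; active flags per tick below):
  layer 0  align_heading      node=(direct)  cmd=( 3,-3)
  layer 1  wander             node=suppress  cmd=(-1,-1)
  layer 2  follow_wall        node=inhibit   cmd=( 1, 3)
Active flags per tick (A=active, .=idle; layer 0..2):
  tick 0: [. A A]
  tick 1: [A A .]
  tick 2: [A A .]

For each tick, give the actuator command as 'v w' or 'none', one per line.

none
-1 -1
-1 -1

tick 0:
  [0] align_heading off; wire := none
  [1] wander on (suppress); wire := (-1, -1)
  [2] follow_wall on (inhibit); wire := none
  output none
tick 1:
  [0] align_heading on; wire := (3, -3)
  [1] wander on (suppress); wire := (-1, -1)
  [2] follow_wall off; pass (-1, -1)
  output (-1, -1)
tick 2:
  [0] align_heading on; wire := (3, -3)
  [1] wander on (suppress); wire := (-1, -1)
  [2] follow_wall off; pass (-1, -1)
  output (-1, -1)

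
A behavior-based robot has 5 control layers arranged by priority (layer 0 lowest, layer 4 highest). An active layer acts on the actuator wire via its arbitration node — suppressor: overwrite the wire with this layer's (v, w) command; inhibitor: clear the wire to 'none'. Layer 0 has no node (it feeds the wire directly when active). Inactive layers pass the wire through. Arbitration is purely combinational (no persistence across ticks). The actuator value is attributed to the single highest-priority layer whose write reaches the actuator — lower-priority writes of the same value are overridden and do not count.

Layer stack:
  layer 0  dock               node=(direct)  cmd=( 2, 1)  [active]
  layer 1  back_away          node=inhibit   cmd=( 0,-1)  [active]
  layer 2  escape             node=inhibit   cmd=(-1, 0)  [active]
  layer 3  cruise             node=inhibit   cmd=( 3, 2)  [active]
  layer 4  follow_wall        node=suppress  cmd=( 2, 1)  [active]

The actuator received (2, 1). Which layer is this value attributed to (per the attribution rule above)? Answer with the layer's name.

follow_wall

L0 dock: active, feeds wire = (2, 1)
L1 back_away: active, inhibitor → wire = none
L2 escape: active, inhibitor → wire = none
L3 cruise: active, inhibitor → wire = none
L4 follow_wall: active, suppressor → wire = (2, 1)
actuator = (2, 1)
last writer: layer 4 = follow_wall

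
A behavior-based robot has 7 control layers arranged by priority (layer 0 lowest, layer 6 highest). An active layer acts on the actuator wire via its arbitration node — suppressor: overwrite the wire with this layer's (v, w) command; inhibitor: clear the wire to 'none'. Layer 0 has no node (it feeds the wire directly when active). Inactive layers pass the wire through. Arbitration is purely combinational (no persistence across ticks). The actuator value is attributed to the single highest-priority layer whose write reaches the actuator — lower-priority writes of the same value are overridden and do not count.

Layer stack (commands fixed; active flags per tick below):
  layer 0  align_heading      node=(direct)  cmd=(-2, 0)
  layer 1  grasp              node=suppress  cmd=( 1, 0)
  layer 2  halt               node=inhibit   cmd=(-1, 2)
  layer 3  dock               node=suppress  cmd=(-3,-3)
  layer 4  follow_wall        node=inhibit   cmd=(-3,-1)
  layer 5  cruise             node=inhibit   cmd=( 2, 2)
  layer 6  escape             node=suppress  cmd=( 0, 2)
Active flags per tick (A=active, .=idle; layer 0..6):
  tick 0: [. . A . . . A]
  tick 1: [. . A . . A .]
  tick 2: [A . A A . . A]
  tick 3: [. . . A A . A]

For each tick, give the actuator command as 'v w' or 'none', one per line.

tick 0:
  layer 0 (align_heading) idle — none
  layer 1 (grasp) idle — unchanged: none
  layer 2 (halt) active — inhibits: none
  layer 3 (dock) idle — unchanged: none
  layer 4 (follow_wall) idle — unchanged: none
  layer 5 (cruise) idle — unchanged: none
  layer 6 (escape) active — suppresses: (0, 2)
  → actuator (0, 2)
tick 1:
  layer 0 (align_heading) idle — none
  layer 1 (grasp) idle — unchanged: none
  layer 2 (halt) active — inhibits: none
  layer 3 (dock) idle — unchanged: none
  layer 4 (follow_wall) idle — unchanged: none
  layer 5 (cruise) active — inhibits: none
  layer 6 (escape) idle — unchanged: none
  → actuator none
tick 2:
  layer 0 (align_heading) active — direct: (-2, 0)
  layer 1 (grasp) idle — unchanged: (-2, 0)
  layer 2 (halt) active — inhibits: none
  layer 3 (dock) active — suppresses: (-3, -3)
  layer 4 (follow_wall) idle — unchanged: (-3, -3)
  layer 5 (cruise) idle — unchanged: (-3, -3)
  layer 6 (escape) active — suppresses: (0, 2)
  → actuator (0, 2)
tick 3:
  layer 0 (align_heading) idle — none
  layer 1 (grasp) idle — unchanged: none
  layer 2 (halt) idle — unchanged: none
  layer 3 (dock) active — suppresses: (-3, -3)
  layer 4 (follow_wall) active — inhibits: none
  layer 5 (cruise) idle — unchanged: none
  layer 6 (escape) active — suppresses: (0, 2)
  → actuator (0, 2)

0 2
none
0 2
0 2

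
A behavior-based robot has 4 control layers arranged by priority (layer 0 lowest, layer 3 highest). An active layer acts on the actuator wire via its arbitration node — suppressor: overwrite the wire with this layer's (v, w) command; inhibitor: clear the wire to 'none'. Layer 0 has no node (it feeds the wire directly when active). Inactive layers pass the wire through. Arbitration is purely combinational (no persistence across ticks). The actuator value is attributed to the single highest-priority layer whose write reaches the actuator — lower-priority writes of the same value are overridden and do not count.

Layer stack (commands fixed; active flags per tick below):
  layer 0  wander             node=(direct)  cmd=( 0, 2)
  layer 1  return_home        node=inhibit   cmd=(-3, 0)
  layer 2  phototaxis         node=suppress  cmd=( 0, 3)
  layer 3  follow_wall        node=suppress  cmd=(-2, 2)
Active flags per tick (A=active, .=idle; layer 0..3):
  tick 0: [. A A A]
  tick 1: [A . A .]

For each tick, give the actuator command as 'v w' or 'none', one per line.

-2 2
0 3

tick 0:
  layer 0 (wander) idle — none
  layer 1 (return_home) active — inhibits: none
  layer 2 (phototaxis) active — suppresses: (0, 3)
  layer 3 (follow_wall) active — suppresses: (-2, 2)
  → actuator (-2, 2)
tick 1:
  layer 0 (wander) active — direct: (0, 2)
  layer 1 (return_home) idle — unchanged: (0, 2)
  layer 2 (phototaxis) active — suppresses: (0, 3)
  layer 3 (follow_wall) idle — unchanged: (0, 3)
  → actuator (0, 3)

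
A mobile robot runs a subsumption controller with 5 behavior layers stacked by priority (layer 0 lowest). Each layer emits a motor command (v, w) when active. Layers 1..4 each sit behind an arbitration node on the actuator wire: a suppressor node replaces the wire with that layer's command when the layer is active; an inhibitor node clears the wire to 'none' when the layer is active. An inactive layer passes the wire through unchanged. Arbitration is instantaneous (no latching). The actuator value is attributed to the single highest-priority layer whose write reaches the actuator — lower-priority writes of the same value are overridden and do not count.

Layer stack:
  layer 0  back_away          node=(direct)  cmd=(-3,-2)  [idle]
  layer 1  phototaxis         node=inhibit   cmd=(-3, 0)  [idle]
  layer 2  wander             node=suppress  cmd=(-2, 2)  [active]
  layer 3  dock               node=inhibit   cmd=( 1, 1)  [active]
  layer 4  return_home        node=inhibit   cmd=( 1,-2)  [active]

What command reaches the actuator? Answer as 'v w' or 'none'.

none

[0] back_away off; wire := none
[1] phototaxis off; pass none
[2] wander on (suppress); wire := (-2, 2)
[3] dock on (inhibit); wire := none
[4] return_home on (inhibit); wire := none
output none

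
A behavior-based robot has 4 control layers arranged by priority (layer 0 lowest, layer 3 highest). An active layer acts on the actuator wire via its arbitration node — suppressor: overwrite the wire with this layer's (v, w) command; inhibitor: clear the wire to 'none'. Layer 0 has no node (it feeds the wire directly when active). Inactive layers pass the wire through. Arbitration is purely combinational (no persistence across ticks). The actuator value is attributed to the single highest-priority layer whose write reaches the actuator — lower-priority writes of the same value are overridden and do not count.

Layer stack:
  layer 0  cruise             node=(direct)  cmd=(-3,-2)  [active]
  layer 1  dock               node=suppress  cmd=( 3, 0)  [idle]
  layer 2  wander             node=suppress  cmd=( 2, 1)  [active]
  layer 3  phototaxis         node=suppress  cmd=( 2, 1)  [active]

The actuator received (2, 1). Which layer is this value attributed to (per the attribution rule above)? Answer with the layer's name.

phototaxis

L0 cruise: active, feeds wire = (-3, -2)
L1 dock: idle → wire stays (-3, -2)
L2 wander: active, suppressor → wire = (2, 1)
L3 phototaxis: active, suppressor → wire = (2, 1)
actuator = (2, 1)
last writer: layer 3 = phototaxis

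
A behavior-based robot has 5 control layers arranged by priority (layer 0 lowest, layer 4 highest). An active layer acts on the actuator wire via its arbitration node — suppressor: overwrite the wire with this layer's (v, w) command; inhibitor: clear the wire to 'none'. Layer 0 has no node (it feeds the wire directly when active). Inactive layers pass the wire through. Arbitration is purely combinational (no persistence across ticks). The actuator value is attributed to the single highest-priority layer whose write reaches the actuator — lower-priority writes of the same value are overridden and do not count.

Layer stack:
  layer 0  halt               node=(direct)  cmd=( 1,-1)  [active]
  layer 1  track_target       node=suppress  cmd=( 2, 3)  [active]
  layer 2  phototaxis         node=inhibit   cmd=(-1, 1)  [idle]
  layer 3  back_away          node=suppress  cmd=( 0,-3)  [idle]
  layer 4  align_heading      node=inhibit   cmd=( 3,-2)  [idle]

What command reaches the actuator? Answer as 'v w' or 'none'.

2 3

L0 halt: active, feeds wire = (1, -1)
L1 track_target: active, suppressor → wire = (2, 3)
L2 phototaxis: idle → wire stays (2, 3)
L3 back_away: idle → wire stays (2, 3)
L4 align_heading: idle → wire stays (2, 3)
actuator = (2, 3)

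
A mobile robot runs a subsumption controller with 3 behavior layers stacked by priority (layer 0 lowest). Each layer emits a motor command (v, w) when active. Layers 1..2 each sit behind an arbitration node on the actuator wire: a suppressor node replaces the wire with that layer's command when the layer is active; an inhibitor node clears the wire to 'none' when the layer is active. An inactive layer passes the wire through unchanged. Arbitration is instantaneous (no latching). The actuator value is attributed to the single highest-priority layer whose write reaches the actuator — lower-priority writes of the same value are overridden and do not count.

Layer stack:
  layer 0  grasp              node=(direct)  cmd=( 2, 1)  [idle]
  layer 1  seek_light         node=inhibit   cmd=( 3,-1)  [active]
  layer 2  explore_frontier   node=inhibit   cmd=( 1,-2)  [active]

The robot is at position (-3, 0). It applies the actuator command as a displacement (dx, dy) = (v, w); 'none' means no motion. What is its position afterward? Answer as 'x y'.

-3 0

[0] grasp off; wire := none
[1] seek_light on (inhibit); wire := none
[2] explore_frontier on (inhibit); wire := none
output none
position: (-3, 0) + none = (-3, 0)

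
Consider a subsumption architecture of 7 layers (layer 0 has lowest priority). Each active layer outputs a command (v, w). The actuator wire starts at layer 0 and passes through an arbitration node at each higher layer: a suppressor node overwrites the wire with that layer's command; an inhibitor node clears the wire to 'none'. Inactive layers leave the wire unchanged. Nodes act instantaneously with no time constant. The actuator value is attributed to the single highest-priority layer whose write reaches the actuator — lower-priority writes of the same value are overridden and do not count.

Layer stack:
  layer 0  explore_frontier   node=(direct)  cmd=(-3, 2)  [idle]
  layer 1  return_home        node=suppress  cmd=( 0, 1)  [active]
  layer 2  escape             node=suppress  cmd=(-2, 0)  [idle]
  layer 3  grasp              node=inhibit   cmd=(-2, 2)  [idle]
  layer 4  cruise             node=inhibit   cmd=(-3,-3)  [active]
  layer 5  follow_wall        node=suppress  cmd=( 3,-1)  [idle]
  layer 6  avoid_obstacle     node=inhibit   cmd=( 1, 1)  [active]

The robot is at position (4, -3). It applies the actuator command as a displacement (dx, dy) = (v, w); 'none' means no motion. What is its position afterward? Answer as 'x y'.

4 -3

L0 explore_frontier: idle → wire = none
L1 return_home: active, suppressor → wire = (0, 1)
L2 escape: idle → wire stays (0, 1)
L3 grasp: idle → wire stays (0, 1)
L4 cruise: active, inhibitor → wire = none
L5 follow_wall: idle → wire stays none
L6 avoid_obstacle: active, inhibitor → wire = none
actuator = none
position: (4, -3) + none = (4, -3)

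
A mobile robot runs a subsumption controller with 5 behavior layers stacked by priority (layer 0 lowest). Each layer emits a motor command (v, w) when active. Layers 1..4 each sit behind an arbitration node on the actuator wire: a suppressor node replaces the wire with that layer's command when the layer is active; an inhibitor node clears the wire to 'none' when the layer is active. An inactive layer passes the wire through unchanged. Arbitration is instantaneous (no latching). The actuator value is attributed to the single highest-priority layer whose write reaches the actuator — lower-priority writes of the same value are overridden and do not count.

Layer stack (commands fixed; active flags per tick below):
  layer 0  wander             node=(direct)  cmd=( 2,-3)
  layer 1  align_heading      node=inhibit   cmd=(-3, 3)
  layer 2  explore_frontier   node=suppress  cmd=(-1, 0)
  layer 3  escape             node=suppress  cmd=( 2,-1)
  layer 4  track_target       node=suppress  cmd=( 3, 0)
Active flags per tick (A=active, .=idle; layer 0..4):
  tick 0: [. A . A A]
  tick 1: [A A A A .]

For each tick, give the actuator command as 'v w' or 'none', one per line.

tick 0:
  layer 0 (wander) idle — none
  layer 1 (align_heading) active — inhibits: none
  layer 2 (explore_frontier) idle — unchanged: none
  layer 3 (escape) active — suppresses: (2, -1)
  layer 4 (track_target) active — suppresses: (3, 0)
  → actuator (3, 0)
tick 1:
  layer 0 (wander) active — direct: (2, -3)
  layer 1 (align_heading) active — inhibits: none
  layer 2 (explore_frontier) active — suppresses: (-1, 0)
  layer 3 (escape) active — suppresses: (2, -1)
  layer 4 (track_target) idle — unchanged: (2, -1)
  → actuator (2, -1)

3 0
2 -1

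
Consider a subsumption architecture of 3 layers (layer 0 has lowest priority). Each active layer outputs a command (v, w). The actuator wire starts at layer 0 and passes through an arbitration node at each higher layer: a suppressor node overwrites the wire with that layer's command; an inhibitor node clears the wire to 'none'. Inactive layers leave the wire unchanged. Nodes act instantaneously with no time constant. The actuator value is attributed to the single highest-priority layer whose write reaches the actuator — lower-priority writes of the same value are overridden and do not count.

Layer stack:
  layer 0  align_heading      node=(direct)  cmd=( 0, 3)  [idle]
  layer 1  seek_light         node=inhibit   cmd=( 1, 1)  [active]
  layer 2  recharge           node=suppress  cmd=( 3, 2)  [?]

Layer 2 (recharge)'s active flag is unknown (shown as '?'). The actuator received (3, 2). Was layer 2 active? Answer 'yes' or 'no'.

If layer 2 is active=yes:
  actuator would be (3, 2)
If layer 2 is active=no:
  actuator would be none
Observed (3, 2), so layer 2 was active.

yes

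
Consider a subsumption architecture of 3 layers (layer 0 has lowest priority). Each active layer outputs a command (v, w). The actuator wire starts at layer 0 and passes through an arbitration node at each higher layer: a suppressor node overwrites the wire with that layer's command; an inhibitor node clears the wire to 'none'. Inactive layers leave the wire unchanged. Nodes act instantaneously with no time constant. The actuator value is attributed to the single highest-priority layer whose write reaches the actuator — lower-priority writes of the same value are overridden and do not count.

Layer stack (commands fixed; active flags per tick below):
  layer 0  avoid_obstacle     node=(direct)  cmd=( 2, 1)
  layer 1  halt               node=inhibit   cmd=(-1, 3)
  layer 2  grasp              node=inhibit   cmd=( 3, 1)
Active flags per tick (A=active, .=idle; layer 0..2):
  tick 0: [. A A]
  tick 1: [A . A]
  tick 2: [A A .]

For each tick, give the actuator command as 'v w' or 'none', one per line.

tick 0:
  [0] avoid_obstacle off; wire := none
  [1] halt on (inhibit); wire := none
  [2] grasp on (inhibit); wire := none
  output none
tick 1:
  [0] avoid_obstacle on; wire := (2, 1)
  [1] halt off; pass (2, 1)
  [2] grasp on (inhibit); wire := none
  output none
tick 2:
  [0] avoid_obstacle on; wire := (2, 1)
  [1] halt on (inhibit); wire := none
  [2] grasp off; pass none
  output none

none
none
none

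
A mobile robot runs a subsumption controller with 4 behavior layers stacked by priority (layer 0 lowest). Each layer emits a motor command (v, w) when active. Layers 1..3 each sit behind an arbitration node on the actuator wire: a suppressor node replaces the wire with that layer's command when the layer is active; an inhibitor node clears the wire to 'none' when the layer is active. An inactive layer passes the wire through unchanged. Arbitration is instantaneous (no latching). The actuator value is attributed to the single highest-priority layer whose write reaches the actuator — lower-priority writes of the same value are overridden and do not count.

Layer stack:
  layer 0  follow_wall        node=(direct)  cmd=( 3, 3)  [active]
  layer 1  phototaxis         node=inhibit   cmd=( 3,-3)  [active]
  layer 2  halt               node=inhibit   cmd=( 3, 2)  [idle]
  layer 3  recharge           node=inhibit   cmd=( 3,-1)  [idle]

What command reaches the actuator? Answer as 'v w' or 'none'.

none

layer 0 (follow_wall) active — direct: (3, 3)
layer 1 (phototaxis) active — inhibits: none
layer 2 (halt) idle — unchanged: none
layer 3 (recharge) idle — unchanged: none
→ actuator none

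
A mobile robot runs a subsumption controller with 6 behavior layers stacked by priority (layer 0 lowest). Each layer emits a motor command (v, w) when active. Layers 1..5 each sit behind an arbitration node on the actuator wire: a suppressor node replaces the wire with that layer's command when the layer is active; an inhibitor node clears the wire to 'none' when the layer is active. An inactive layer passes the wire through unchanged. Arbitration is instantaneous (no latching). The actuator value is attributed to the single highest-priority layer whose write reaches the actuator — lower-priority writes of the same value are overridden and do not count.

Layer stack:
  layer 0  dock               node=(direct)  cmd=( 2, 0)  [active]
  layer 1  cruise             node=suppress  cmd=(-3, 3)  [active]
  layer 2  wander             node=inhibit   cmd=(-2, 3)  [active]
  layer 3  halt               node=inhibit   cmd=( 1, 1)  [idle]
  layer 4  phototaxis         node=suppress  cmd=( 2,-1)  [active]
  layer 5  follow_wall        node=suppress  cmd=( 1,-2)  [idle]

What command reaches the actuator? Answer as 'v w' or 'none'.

2 -1

layer 0 (dock) active — direct: (2, 0)
layer 1 (cruise) active — suppresses: (-3, 3)
layer 2 (wander) active — inhibits: none
layer 3 (halt) idle — unchanged: none
layer 4 (phototaxis) active — suppresses: (2, -1)
layer 5 (follow_wall) idle — unchanged: (2, -1)
→ actuator (2, -1)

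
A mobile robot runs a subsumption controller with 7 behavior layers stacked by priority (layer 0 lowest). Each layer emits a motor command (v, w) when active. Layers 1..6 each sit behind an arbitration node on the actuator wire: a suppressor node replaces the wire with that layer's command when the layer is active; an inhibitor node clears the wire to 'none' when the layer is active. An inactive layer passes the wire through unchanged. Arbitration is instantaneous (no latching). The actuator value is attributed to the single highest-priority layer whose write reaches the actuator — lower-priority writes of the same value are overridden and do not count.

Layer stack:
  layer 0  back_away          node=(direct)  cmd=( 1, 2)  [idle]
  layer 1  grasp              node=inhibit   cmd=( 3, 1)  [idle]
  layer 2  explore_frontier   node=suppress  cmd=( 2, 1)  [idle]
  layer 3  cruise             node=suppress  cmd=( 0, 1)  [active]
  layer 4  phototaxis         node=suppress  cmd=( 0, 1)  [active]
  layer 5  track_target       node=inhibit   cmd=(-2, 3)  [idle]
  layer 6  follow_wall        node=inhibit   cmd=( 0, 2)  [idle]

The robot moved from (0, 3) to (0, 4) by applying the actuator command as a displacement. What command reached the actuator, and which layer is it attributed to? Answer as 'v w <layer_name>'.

displacement = (0, 4) − (0, 3) = (0, 1)
[0] back_away off; wire := none
[1] grasp off; pass none
[2] explore_frontier off; pass none
[3] cruise on (suppress); wire := (0, 1)
[4] phototaxis on (suppress); wire := (0, 1)
[5] track_target off; pass (0, 1)
[6] follow_wall off; pass (0, 1)
output (0, 1) — from layer 4 (phototaxis)

0 1 phototaxis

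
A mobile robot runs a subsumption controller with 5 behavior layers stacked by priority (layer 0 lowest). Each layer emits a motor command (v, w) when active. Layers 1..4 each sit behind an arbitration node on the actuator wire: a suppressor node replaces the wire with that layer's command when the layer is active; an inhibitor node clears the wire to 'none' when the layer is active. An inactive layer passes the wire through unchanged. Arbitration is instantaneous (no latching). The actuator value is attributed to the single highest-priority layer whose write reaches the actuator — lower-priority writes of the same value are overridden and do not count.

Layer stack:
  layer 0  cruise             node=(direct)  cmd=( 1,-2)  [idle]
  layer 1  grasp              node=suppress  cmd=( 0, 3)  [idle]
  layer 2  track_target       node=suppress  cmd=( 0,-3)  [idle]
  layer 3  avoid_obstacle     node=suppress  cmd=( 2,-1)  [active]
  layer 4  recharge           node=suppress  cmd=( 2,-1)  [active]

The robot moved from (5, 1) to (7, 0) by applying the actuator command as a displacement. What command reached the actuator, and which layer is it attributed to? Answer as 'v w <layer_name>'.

displacement = (7, 0) − (5, 1) = (2, -1)
L0 cruise: idle → wire = none
L1 grasp: idle → wire stays none
L2 track_target: idle → wire stays none
L3 avoid_obstacle: active, suppressor → wire = (2, -1)
L4 recharge: active, suppressor → wire = (2, -1)
actuator = (2, -1) — from layer 4 (recharge)

2 -1 recharge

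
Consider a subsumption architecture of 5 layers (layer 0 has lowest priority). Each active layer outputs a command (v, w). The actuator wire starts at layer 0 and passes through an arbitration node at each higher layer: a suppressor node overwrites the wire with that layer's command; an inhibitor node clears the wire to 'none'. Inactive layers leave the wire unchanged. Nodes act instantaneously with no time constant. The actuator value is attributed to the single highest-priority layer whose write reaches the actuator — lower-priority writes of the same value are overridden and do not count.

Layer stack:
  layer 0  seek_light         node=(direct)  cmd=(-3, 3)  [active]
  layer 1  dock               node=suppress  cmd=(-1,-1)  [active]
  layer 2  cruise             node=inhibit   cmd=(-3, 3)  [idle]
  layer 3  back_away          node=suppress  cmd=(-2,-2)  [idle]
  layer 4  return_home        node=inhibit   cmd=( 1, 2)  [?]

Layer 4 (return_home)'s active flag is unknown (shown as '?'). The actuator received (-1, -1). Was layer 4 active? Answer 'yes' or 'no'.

If layer 4 is active=yes:
  actuator would be none
If layer 4 is active=no:
  actuator would be (-1, -1)
Observed (-1, -1), so layer 4 was idle.

no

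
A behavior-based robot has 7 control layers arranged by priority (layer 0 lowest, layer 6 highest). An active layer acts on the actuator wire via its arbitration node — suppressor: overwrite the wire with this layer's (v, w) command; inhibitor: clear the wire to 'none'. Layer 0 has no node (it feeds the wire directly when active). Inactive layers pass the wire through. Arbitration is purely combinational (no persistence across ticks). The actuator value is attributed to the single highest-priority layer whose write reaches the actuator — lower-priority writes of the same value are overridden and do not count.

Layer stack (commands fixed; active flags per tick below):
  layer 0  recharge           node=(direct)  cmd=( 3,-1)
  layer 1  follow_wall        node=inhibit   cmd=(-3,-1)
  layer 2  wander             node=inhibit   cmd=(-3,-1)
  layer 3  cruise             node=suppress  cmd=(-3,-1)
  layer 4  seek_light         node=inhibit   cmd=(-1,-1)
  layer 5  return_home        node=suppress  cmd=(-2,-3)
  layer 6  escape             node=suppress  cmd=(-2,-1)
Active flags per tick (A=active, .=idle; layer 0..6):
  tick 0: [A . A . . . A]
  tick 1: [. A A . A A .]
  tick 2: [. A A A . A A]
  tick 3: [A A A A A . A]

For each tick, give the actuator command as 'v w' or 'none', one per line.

tick 0:
  L0 recharge: active, feeds wire = (3, -1)
  L1 follow_wall: idle → wire stays (3, -1)
  L2 wander: active, inhibitor → wire = none
  L3 cruise: idle → wire stays none
  L4 seek_light: idle → wire stays none
  L5 return_home: idle → wire stays none
  L6 escape: active, suppressor → wire = (-2, -1)
  actuator = (-2, -1)
tick 1:
  L0 recharge: idle → wire = none
  L1 follow_wall: active, inhibitor → wire = none
  L2 wander: active, inhibitor → wire = none
  L3 cruise: idle → wire stays none
  L4 seek_light: active, inhibitor → wire = none
  L5 return_home: active, suppressor → wire = (-2, -3)
  L6 escape: idle → wire stays (-2, -3)
  actuator = (-2, -3)
tick 2:
  L0 recharge: idle → wire = none
  L1 follow_wall: active, inhibitor → wire = none
  L2 wander: active, inhibitor → wire = none
  L3 cruise: active, suppressor → wire = (-3, -1)
  L4 seek_light: idle → wire stays (-3, -1)
  L5 return_home: active, suppressor → wire = (-2, -3)
  L6 escape: active, suppressor → wire = (-2, -1)
  actuator = (-2, -1)
tick 3:
  L0 recharge: active, feeds wire = (3, -1)
  L1 follow_wall: active, inhibitor → wire = none
  L2 wander: active, inhibitor → wire = none
  L3 cruise: active, suppressor → wire = (-3, -1)
  L4 seek_light: active, inhibitor → wire = none
  L5 return_home: idle → wire stays none
  L6 escape: active, suppressor → wire = (-2, -1)
  actuator = (-2, -1)

-2 -1
-2 -3
-2 -1
-2 -1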